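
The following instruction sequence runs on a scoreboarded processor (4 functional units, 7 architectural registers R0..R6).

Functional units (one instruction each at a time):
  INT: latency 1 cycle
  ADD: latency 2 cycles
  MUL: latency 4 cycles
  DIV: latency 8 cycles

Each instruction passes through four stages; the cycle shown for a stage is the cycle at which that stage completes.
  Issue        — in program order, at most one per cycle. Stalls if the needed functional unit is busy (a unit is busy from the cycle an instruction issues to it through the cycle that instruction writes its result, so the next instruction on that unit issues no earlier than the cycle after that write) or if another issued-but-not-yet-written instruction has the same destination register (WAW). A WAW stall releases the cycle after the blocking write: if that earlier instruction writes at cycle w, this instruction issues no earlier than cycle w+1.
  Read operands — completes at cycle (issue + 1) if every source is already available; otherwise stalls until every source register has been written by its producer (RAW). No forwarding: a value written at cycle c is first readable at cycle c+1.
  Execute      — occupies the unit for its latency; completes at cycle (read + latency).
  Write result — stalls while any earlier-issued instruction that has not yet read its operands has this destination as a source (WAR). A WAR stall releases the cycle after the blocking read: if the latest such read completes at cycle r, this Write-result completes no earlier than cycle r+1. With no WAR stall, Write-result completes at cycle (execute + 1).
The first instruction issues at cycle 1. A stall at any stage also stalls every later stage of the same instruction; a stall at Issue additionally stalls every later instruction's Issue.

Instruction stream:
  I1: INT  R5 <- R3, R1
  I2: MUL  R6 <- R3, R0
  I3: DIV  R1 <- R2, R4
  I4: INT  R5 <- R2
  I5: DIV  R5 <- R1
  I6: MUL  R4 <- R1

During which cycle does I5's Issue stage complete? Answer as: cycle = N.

cycle = 14

I1 -> (1, 2, 3, 4)
I2 -> (2, 3, 7, 8)
I3 -> (3, 4, 12, 13)
I4 -> (5, 6, 7, 8)  // struct: INT busy until I1 writes@4
I5 -> (14, 15, 23, 24)  // struct: DIV busy until I3 writes@13
I6 -> (15, 16, 20, 21)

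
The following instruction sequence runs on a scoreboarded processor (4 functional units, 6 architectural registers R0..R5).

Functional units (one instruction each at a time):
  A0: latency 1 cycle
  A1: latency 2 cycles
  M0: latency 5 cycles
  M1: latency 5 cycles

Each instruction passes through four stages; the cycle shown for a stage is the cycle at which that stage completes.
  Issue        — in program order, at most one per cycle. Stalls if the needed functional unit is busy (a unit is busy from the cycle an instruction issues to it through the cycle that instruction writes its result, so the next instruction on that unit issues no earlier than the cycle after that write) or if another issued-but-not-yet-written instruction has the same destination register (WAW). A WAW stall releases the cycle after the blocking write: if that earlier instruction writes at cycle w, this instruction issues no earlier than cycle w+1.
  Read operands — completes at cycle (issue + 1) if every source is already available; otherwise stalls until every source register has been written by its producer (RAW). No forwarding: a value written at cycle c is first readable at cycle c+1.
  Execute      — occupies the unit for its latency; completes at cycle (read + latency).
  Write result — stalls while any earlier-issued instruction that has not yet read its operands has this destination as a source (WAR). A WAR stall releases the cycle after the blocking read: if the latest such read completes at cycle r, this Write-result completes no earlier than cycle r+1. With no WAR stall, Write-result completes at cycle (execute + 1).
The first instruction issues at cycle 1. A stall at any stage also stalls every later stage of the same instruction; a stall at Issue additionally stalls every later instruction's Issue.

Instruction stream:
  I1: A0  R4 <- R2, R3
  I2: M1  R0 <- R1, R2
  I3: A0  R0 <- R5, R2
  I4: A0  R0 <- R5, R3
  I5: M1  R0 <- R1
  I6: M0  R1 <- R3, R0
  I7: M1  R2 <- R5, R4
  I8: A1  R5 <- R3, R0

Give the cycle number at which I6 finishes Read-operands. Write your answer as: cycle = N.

cycle 1: I1 issues→A0
cycle 2: I1 reads | I2 issues→M1
cycle 3: I1 exec-done | I2 reads
cycle 4: I1 writes R4
cycle 8: I2 exec-done
cycle 9: I2 writes R0
cycle 10: I3 issues→A0
cycle 11: I3 reads
cycle 12: I3 exec-done
cycle 13: I3 writes R0
cycle 14: I4 issues→A0
cycle 15: I4 reads
cycle 16: I4 exec-done
cycle 17: I4 writes R0
cycle 18: I5 issues→M1
cycle 19: I5 reads | I6 issues→M0
cycle 24: I5 exec-done
cycle 25: I5 writes R0
cycle 26: I6 reads | I7 issues→M1
cycle 27: I7 reads | I8 issues→A1
cycle 28: I8 reads
cycle 30: I8 exec-done
cycle 31: I6 exec-done | I8 writes R5
cycle 32: I6 writes R1 | I7 exec-done
cycle 33: I7 writes R2

cycle = 26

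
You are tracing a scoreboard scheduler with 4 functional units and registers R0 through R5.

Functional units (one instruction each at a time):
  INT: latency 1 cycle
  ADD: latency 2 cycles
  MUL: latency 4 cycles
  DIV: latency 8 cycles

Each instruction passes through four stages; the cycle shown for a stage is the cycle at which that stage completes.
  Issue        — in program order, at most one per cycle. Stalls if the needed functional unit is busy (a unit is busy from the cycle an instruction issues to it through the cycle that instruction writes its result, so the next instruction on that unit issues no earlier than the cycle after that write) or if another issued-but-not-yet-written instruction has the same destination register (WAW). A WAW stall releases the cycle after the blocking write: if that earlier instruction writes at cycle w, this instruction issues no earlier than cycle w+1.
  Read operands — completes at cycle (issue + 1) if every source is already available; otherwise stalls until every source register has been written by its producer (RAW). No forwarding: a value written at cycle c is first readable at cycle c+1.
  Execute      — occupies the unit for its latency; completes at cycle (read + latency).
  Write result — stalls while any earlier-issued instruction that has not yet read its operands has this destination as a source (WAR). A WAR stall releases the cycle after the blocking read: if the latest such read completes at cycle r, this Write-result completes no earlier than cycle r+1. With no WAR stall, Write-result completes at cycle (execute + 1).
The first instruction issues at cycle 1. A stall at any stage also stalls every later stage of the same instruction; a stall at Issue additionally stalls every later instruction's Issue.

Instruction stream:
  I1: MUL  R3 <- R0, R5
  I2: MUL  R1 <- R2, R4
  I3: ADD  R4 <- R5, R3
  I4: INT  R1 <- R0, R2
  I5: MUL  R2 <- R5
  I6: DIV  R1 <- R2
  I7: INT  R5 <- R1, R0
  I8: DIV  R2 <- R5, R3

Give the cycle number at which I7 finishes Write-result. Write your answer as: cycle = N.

cycle = 35

cycle 1: issue I1 (MUL)
cycle 2: I1 read-ops
cycle 6: I1 finished on MUL
cycle 7: I1→R3
cycle 8: issue I2 (MUL)
cycle 9: I2 read-ops, issue I3 (ADD)
cycle 10: I3 read-ops
cycle 12: I3 finished on ADD
cycle 13: I2 finished on MUL, I3→R4
cycle 14: I2→R1
cycle 15: issue I4 (INT)
cycle 16: I4 read-ops, issue I5 (MUL)
cycle 17: I4 finished on INT, I5 read-ops
cycle 18: I4→R1
cycle 19: issue I6 (DIV)
cycle 20: issue I7 (INT)
cycle 21: I5 finished on MUL
cycle 22: I5→R2
cycle 23: I6 read-ops
cycle 31: I6 finished on DIV
cycle 32: I6→R1
cycle 33: I7 read-ops, issue I8 (DIV)
cycle 34: I7 finished on INT
cycle 35: I7→R5
cycle 36: I8 read-ops
cycle 44: I8 finished on DIV
cycle 45: I8→R2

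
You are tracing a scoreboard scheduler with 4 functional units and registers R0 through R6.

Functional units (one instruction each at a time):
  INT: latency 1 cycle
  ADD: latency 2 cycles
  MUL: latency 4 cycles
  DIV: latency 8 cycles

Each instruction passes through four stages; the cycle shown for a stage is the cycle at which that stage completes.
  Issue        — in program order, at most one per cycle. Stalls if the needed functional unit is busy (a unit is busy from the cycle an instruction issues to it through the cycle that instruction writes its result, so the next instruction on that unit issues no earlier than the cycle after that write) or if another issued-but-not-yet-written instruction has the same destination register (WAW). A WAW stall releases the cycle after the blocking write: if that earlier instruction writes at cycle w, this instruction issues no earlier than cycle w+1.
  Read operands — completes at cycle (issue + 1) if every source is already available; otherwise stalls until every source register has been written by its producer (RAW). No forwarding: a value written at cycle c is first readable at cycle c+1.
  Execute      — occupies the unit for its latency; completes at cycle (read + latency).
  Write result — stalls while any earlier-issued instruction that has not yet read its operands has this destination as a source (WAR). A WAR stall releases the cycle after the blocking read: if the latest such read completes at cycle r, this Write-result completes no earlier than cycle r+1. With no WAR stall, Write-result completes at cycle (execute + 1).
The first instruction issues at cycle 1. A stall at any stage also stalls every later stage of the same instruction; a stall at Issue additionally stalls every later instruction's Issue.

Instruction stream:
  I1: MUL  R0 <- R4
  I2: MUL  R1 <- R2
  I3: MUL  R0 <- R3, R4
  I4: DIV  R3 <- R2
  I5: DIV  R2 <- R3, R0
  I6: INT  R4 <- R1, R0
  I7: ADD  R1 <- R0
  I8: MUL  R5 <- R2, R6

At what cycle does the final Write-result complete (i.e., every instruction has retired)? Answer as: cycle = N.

cycle = 43

I1  is:1  ro:2  ex:6  wr:7
I2  is:8  ro:9  ex:13  wr:14  — struct: MUL busy until I1 writes@7
I3  is:15  ro:16  ex:20  wr:21  — struct: MUL busy until I2 writes@14
I4  is:16  ro:17  ex:25  wr:26
I5  is:27  ro:28  ex:36  wr:37  — struct: DIV busy until I4 writes@26
I6  is:28  ro:29  ex:30  wr:31
I7  is:29  ro:30  ex:32  wr:33
I8  is:30  ro:38  ex:42  wr:43  — RAW R2: wait I5 write@37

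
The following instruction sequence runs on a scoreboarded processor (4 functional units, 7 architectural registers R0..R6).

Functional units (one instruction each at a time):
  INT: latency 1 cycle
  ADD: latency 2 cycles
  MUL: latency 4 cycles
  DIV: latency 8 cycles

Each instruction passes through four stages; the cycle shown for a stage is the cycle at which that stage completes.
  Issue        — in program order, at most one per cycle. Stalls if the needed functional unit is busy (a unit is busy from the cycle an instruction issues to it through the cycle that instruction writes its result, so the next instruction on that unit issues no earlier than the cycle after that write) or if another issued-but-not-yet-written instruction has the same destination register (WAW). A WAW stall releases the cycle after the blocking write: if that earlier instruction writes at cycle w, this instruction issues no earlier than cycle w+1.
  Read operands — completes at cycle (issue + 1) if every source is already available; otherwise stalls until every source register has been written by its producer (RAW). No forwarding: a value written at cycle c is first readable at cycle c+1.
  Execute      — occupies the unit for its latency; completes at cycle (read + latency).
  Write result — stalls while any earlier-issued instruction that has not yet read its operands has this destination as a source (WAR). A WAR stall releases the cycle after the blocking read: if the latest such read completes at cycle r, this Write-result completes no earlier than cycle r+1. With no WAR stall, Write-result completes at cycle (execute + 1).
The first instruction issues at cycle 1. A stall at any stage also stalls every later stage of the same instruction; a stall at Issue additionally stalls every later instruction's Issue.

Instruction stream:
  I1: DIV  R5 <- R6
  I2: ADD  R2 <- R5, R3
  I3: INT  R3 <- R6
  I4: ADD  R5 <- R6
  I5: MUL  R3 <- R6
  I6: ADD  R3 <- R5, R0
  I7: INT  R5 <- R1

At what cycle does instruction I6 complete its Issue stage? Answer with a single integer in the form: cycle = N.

1) issue 1, read 2, done 10, write 11
2) issue 2, read 12, done 14, write 15  <RAW R5: wait I1 write@11>
3) issue 3, read 4, done 5, write 13  <WAR R3: wait I2 read@12>
4) issue 16, read 17, done 19, write 20  <struct: ADD busy until I2 writes@15>
5) issue 17, read 18, done 22, write 23
6) issue 24, read 25, done 27, write 28  <WAW R3: wait I5 write@23>
7) issue 25, read 26, done 27, write 28

cycle = 24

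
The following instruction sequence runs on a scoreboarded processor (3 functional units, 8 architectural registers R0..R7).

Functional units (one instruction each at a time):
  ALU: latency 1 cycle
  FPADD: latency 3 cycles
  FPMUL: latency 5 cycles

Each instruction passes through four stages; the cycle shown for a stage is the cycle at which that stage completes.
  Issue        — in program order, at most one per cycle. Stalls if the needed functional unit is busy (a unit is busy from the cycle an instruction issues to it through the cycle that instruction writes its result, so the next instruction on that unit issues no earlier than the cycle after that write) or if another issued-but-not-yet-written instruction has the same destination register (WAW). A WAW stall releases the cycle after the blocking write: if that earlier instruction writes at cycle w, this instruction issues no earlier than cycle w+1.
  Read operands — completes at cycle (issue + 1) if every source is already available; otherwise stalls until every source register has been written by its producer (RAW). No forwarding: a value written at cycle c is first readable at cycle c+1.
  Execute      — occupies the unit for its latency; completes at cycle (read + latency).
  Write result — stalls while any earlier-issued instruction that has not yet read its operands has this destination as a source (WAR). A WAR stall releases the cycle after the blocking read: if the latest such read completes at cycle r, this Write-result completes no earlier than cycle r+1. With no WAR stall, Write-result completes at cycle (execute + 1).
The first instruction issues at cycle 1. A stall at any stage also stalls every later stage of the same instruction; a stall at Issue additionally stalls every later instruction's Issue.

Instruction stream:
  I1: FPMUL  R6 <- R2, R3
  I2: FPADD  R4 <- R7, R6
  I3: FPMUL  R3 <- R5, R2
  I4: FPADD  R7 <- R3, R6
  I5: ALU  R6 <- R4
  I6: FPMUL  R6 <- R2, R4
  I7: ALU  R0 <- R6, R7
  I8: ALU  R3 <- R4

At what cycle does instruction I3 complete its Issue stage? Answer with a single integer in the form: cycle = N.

cycle = 9

I1: IS=1 RO=2 EX=7 WR=8
I2: IS=2 RO=9 EX=12 WR=13  [RAW R6: wait I1 write@8]
I3: IS=9 RO=10 EX=15 WR=16  [struct: FPMUL busy until I1 writes@8]
I4: IS=14 RO=17 EX=20 WR=21  [struct: FPADD busy until I2 writes@13; RAW R3: wait I3 write@16]
I5: IS=15 RO=16 EX=17 WR=18
I6: IS=19 RO=20 EX=25 WR=26  [WAW R6: wait I5 write@18]
I7: IS=20 RO=27 EX=28 WR=29  [RAW R6: wait I6 write@26]
I8: IS=30 RO=31 EX=32 WR=33  [struct: ALU busy until I7 writes@29]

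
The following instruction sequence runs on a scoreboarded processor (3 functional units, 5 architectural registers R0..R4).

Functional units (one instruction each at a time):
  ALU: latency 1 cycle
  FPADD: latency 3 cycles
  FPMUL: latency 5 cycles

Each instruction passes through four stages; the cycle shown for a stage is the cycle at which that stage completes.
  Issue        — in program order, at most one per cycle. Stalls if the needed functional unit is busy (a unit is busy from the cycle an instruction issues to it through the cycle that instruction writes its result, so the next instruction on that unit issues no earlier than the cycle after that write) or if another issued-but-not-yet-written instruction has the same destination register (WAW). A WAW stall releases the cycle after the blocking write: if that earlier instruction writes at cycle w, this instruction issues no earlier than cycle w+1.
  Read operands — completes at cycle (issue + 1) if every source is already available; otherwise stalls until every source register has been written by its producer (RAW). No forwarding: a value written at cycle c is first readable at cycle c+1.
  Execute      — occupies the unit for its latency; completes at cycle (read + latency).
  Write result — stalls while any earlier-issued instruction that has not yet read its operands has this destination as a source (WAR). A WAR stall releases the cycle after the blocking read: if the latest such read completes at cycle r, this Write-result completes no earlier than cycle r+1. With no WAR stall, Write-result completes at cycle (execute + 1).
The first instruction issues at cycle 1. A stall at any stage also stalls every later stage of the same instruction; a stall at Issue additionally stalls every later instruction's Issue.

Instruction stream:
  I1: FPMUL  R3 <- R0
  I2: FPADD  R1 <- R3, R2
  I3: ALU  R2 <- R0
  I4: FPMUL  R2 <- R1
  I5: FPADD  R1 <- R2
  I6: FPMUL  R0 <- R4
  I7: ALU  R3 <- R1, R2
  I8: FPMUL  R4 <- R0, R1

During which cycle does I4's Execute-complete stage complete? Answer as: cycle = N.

1) issue 1, read 2, done 7, write 8
2) issue 2, read 9, done 12, write 13  <RAW R3: wait I1 write@8>
3) issue 3, read 4, done 5, write 10  <WAR R2: wait I2 read@9>
4) issue 11, read 14, done 19, write 20  <WAW R2: wait I3 write@10 / RAW R1: wait I2 write@13>
5) issue 14, read 21, done 24, write 25  <struct: FPADD busy until I2 writes@13 / RAW R2: wait I4 write@20>
6) issue 21, read 22, done 27, write 28  <struct: FPMUL busy until I4 writes@20>
7) issue 22, read 26, done 27, write 28  <RAW R1: wait I5 write@25>
8) issue 29, read 30, done 35, write 36  <struct: FPMUL busy until I6 writes@28>

cycle = 19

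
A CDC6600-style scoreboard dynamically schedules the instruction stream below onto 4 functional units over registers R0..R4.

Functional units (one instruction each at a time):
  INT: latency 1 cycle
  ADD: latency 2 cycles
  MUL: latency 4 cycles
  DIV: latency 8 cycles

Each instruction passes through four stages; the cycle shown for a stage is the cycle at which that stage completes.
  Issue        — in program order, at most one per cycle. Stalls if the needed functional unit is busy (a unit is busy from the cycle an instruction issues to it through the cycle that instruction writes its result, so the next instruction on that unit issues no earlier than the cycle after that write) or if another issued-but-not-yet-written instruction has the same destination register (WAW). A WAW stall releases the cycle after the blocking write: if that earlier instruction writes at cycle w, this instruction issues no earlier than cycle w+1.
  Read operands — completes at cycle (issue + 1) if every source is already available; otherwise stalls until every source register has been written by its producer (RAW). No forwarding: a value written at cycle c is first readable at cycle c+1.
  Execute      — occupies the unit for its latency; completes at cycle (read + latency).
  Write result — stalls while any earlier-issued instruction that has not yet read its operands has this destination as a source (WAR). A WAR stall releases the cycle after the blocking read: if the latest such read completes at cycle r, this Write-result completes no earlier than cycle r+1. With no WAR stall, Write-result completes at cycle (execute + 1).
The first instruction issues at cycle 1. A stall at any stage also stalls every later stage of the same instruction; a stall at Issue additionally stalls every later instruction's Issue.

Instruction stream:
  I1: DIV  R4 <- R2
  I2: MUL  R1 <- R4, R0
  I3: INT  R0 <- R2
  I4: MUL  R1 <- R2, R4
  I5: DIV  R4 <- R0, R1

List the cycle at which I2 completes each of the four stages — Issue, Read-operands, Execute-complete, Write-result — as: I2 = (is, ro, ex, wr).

I2 = (2, 12, 16, 17)

c1: I1→DIV
c2: I1 RO; I2→MUL
c3: I3→INT
c4: I3 RO
c5: I3 EX
c10: I1 EX
c11: I1 WR R4
c12: I2 RO
c13: I3 WR R0
c16: I2 EX
c17: I2 WR R1
c18: I4→MUL
c19: I4 RO; I5→DIV
c23: I4 EX
c24: I4 WR R1
c25: I5 RO
c33: I5 EX
c34: I5 WR R4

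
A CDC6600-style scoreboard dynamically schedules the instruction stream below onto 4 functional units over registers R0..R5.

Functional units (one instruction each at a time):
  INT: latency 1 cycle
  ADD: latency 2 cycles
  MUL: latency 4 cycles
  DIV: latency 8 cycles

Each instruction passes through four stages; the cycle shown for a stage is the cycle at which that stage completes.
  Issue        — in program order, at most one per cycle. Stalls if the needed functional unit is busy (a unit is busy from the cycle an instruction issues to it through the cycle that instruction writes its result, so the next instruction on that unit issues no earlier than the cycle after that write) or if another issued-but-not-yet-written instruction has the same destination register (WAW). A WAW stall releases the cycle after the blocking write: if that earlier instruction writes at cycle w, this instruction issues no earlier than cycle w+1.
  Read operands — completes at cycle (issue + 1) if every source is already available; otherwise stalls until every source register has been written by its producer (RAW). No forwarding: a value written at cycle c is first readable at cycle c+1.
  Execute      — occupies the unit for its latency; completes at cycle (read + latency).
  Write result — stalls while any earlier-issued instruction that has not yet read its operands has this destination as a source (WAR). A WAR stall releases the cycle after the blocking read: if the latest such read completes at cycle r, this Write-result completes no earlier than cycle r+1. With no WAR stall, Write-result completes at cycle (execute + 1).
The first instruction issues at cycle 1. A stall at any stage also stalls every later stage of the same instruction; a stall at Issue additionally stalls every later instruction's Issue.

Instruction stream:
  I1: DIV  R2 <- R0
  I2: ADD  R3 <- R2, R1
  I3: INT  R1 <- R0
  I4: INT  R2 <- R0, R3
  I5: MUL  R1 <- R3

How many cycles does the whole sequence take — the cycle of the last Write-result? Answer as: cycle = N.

cycle 1: I1 issues→DIV
cycle 2: I1 reads · I2 issues→ADD
cycle 3: I3 issues→INT
cycle 4: I3 reads
cycle 5: I3 exec-done
cycle 10: I1 exec-done
cycle 11: I1 writes R2
cycle 12: I2 reads
cycle 13: I3 writes R1
cycle 14: I2 exec-done · I4 issues→INT
cycle 15: I2 writes R3 · I5 issues→MUL
cycle 16: I4 reads · I5 reads
cycle 17: I4 exec-done
cycle 18: I4 writes R2
cycle 20: I5 exec-done
cycle 21: I5 writes R1

cycle = 21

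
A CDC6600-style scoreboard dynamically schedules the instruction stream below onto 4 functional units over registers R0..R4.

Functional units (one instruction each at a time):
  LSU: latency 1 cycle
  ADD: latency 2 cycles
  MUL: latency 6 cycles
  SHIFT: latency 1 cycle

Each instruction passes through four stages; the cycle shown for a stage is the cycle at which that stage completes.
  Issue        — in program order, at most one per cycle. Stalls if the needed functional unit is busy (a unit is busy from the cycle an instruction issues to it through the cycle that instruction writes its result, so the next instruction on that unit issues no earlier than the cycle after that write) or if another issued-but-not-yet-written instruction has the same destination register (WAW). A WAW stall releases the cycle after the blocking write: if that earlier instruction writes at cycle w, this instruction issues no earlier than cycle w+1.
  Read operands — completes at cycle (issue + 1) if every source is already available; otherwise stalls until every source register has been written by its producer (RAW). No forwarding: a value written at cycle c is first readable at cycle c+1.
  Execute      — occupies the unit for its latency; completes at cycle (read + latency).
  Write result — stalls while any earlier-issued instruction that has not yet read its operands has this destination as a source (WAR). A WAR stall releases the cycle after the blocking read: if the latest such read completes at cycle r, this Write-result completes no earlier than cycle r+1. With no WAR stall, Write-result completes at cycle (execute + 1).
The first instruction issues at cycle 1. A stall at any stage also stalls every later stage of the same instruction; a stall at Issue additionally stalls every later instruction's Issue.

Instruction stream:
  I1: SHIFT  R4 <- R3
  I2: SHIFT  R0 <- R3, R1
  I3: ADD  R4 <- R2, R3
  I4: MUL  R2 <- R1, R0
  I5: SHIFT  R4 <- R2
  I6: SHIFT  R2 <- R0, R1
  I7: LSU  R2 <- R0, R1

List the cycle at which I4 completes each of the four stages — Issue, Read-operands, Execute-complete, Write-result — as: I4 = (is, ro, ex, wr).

I4 = (7, 9, 15, 16)

[I1] 1/2/3/4
[I2] 5/6/7/8  (struct: SHIFT busy until I1 writes@4)
[I3] 6/7/9/10
[I4] 7/9/15/16  (RAW R0: wait I2 write@8)
[I5] 11/17/18/19  (WAW R4: wait I3 write@10; RAW R2: wait I4 write@16)
[I6] 20/21/22/23  (struct: SHIFT busy until I5 writes@19)
[I7] 24/25/26/27  (WAW R2: wait I6 write@23)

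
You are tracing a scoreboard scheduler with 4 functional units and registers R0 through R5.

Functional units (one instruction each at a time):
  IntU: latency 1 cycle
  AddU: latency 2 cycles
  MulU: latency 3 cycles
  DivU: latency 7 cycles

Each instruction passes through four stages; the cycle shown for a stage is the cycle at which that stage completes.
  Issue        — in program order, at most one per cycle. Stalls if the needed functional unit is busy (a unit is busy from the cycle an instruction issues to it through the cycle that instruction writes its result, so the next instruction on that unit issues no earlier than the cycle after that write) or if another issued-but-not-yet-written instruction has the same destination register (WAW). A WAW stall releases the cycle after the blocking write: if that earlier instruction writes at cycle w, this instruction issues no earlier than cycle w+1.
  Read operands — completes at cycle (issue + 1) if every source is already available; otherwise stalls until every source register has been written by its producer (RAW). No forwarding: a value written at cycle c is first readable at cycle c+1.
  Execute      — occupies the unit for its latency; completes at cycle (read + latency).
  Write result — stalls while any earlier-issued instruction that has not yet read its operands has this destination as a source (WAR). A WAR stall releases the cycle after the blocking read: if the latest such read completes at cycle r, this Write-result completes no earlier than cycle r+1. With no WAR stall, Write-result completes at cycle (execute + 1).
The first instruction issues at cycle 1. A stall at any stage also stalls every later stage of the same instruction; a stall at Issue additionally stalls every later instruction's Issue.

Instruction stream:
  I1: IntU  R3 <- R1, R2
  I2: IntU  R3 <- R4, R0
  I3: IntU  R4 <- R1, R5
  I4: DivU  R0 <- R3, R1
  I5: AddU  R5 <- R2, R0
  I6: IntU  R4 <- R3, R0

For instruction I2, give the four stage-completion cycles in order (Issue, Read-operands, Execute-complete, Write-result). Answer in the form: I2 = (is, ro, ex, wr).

I2 = (5, 6, 7, 8)

I1: IS=1 RO=2 EX=3 WR=4
I2: IS=5 RO=6 EX=7 WR=8  [struct: IntU busy until I1 writes@4]
I3: IS=9 RO=10 EX=11 WR=12  [struct: IntU busy until I2 writes@8]
I4: IS=10 RO=11 EX=18 WR=19
I5: IS=11 RO=20 EX=22 WR=23  [RAW R0: wait I4 write@19]
I6: IS=13 RO=20 EX=21 WR=22  [struct: IntU busy until I3 writes@12; RAW R0: wait I4 write@19]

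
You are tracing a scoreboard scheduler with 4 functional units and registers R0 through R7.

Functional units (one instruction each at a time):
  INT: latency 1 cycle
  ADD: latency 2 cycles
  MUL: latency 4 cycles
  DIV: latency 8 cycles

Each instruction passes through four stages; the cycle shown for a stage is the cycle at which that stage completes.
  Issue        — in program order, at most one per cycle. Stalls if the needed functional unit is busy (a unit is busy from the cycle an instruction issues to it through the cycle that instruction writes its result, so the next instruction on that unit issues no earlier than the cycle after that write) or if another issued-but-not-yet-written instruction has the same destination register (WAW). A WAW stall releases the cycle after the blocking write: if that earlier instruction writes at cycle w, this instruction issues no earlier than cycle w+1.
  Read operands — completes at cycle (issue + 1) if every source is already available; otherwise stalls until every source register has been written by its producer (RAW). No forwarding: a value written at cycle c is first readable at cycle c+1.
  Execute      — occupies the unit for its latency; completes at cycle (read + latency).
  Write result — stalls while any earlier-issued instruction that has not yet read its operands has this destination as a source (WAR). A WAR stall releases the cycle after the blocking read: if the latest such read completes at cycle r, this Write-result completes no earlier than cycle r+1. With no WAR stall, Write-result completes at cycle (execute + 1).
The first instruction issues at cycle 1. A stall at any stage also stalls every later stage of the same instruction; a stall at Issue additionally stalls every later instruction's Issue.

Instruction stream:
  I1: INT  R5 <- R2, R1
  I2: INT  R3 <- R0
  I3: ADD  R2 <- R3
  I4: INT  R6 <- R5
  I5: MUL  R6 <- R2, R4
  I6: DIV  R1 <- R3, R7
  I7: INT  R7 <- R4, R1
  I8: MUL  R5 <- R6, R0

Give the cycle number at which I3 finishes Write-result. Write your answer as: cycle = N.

cycle = 12

cycle 1: issue I1 (INT)
cycle 2: I1 read-ops
cycle 3: I1 finished on INT
cycle 4: I1→R5
cycle 5: issue I2 (INT)
cycle 6: I2 read-ops | issue I3 (ADD)
cycle 7: I2 finished on INT
cycle 8: I2→R3
cycle 9: I3 read-ops | issue I4 (INT)
cycle 10: I4 read-ops
cycle 11: I3 finished on ADD | I4 finished on INT
cycle 12: I3→R2 | I4→R6
cycle 13: issue I5 (MUL)
cycle 14: I5 read-ops | issue I6 (DIV)
cycle 15: I6 read-ops | issue I7 (INT)
cycle 18: I5 finished on MUL
cycle 19: I5→R6
cycle 20: issue I8 (MUL)
cycle 21: I8 read-ops
cycle 23: I6 finished on DIV
cycle 24: I6→R1
cycle 25: I7 read-ops | I8 finished on MUL
cycle 26: I7 finished on INT | I8→R5
cycle 27: I7→R7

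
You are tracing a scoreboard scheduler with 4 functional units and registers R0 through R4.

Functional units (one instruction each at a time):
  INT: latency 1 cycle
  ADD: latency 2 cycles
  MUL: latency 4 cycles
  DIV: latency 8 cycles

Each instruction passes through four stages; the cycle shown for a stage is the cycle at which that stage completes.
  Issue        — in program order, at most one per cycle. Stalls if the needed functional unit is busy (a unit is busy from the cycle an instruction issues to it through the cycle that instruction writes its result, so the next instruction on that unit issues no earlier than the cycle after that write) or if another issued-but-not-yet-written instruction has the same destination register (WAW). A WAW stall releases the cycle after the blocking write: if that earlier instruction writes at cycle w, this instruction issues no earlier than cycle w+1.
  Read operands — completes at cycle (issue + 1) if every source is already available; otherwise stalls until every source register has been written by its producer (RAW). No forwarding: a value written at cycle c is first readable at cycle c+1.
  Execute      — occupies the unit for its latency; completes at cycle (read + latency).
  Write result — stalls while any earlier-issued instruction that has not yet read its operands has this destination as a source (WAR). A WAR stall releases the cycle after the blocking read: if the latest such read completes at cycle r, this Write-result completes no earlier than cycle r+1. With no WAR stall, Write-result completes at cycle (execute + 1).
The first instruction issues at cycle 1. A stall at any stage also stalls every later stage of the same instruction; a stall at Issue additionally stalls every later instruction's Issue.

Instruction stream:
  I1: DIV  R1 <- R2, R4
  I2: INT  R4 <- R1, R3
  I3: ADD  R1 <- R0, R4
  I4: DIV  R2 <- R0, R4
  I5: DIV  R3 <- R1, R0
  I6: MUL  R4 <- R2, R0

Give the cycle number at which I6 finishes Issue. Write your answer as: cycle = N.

  I1 | 1 | 2 | 10 | 11
  I2 | 2 | 12 | 13 | 14   RAW R1: wait I1 write@11
  I3 | 12 | 15 | 17 | 18   WAW R1: wait I1 write@11 · RAW R4: wait I2 write@14
  I4 | 13 | 15 | 23 | 24   RAW R4: wait I2 write@14
  I5 | 25 | 26 | 34 | 35   struct: DIV busy until I4 writes@24
  I6 | 26 | 27 | 31 | 32

cycle = 26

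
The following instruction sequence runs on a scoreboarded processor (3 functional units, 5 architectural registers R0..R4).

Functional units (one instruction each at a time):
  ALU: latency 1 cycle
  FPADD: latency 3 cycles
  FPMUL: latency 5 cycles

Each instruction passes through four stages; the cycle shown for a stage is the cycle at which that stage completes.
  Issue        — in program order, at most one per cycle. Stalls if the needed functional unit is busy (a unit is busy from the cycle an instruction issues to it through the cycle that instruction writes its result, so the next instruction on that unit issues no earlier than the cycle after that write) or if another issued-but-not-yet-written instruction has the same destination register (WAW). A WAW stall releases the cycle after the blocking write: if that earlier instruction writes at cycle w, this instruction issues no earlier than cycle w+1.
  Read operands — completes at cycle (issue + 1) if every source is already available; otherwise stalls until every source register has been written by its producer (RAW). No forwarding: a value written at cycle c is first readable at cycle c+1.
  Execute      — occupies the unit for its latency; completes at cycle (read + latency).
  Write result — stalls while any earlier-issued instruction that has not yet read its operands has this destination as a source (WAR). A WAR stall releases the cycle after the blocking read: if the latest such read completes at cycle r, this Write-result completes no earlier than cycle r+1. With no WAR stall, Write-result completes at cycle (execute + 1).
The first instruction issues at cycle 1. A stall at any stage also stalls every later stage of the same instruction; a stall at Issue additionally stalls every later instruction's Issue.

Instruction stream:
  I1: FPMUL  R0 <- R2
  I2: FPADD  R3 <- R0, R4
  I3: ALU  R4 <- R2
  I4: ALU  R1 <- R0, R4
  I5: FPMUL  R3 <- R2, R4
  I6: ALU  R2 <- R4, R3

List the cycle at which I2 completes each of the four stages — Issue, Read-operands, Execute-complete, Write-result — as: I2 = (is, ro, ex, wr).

I2 = (2, 9, 12, 13)

cycle 1: I1 dispatched to FPMUL
cycle 2: I1 operands ready | I2 dispatched to FPADD
cycle 3: I3 dispatched to ALU
cycle 4: I3 operands ready
cycle 5: I3 complete
cycle 7: I1 complete
cycle 8: R0←I1
cycle 9: I2 operands ready
cycle 10: R4←I3
cycle 11: I4 dispatched to ALU
cycle 12: I2 complete | I4 operands ready
cycle 13: R3←I2 | I4 complete
cycle 14: R1←I4 | I5 dispatched to FPMUL
cycle 15: I5 operands ready | I6 dispatched to ALU
cycle 20: I5 complete
cycle 21: R3←I5
cycle 22: I6 operands ready
cycle 23: I6 complete
cycle 24: R2←I6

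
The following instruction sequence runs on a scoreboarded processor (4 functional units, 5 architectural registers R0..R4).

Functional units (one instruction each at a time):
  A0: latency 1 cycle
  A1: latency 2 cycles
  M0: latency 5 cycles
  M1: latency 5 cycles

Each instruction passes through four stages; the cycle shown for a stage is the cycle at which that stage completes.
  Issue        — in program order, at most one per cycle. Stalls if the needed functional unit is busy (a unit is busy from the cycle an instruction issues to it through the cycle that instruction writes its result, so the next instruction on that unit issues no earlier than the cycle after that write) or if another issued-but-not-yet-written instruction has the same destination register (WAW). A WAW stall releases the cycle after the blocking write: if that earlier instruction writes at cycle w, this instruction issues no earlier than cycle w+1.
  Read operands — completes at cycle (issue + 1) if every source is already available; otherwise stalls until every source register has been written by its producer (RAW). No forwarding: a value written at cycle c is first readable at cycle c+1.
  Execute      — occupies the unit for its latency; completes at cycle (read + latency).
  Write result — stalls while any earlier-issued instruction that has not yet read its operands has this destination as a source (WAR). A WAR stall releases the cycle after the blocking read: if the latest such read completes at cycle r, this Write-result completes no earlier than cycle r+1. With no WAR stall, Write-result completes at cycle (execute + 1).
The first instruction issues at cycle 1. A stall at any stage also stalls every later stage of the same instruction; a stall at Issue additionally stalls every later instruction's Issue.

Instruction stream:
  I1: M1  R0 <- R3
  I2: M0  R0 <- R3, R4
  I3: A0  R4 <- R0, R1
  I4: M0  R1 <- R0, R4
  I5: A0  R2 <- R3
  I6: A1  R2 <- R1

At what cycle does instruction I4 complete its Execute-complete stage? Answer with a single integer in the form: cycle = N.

cycle = 25

I1  is:1  ro:2  ex:7  wr:8
I2  is:9  ro:10  ex:15  wr:16  — WAW R0: wait I1 write@8
I3  is:10  ro:17  ex:18  wr:19  — RAW R0: wait I2 write@16
I4  is:17  ro:20  ex:25  wr:26  — struct: M0 busy until I2 writes@16, RAW R4: wait I3 write@19
I5  is:20  ro:21  ex:22  wr:23  — struct: A0 busy until I3 writes@19
I6  is:24  ro:27  ex:29  wr:30  — WAW R2: wait I5 write@23, RAW R1: wait I4 write@26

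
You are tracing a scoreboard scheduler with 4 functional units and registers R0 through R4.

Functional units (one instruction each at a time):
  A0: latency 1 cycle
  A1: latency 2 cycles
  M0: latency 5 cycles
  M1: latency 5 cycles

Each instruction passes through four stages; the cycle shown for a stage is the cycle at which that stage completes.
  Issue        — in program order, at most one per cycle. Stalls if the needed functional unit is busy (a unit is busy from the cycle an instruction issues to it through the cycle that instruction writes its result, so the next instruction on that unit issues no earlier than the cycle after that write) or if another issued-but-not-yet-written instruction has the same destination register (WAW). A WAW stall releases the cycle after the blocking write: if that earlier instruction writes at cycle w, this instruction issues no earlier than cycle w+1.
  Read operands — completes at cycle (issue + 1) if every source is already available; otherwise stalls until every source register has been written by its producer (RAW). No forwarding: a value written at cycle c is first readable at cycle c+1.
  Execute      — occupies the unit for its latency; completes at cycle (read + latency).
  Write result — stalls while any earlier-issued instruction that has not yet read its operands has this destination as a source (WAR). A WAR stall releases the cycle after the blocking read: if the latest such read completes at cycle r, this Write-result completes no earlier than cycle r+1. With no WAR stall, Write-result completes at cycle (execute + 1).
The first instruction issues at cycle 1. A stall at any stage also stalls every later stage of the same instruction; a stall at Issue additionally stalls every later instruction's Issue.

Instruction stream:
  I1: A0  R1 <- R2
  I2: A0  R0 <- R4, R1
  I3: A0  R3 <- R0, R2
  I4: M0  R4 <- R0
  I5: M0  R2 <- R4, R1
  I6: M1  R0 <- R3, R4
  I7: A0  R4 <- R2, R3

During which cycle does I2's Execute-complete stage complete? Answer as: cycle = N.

I1 -> (1, 2, 3, 4)
I2 -> (5, 6, 7, 8)  // struct: A0 busy until I1 writes@4
I3 -> (9, 10, 11, 12)  // struct: A0 busy until I2 writes@8
I4 -> (10, 11, 16, 17)
I5 -> (18, 19, 24, 25)  // struct: M0 busy until I4 writes@17
I6 -> (19, 20, 25, 26)
I7 -> (20, 26, 27, 28)  // RAW R2: wait I5 write@25

cycle = 7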